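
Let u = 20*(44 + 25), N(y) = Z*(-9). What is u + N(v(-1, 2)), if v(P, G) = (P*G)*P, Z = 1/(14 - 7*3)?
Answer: 9669/7 ≈ 1381.3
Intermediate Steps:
Z = -⅐ (Z = 1/(14 - 21) = 1/(-7) = -⅐ ≈ -0.14286)
v(P, G) = G*P² (v(P, G) = (G*P)*P = G*P²)
N(y) = 9/7 (N(y) = -⅐*(-9) = 9/7)
u = 1380 (u = 20*69 = 1380)
u + N(v(-1, 2)) = 1380 + 9/7 = 9669/7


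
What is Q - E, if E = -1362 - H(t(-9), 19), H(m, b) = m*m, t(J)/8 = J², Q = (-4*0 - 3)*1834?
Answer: 415764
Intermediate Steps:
Q = -5502 (Q = (0 - 3)*1834 = -3*1834 = -5502)
t(J) = 8*J²
H(m, b) = m²
E = -421266 (E = -1362 - (8*(-9)²)² = -1362 - (8*81)² = -1362 - 1*648² = -1362 - 1*419904 = -1362 - 419904 = -421266)
Q - E = -5502 - 1*(-421266) = -5502 + 421266 = 415764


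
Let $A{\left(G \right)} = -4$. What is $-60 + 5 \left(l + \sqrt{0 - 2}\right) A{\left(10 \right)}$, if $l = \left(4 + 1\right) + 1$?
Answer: $-180 - 20 i \sqrt{2} \approx -180.0 - 28.284 i$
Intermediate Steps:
$l = 6$ ($l = 5 + 1 = 6$)
$-60 + 5 \left(l + \sqrt{0 - 2}\right) A{\left(10 \right)} = -60 + 5 \left(6 + \sqrt{0 - 2}\right) \left(-4\right) = -60 + 5 \left(6 + \sqrt{-2}\right) \left(-4\right) = -60 + 5 \left(6 + i \sqrt{2}\right) \left(-4\right) = -60 + \left(30 + 5 i \sqrt{2}\right) \left(-4\right) = -60 - \left(120 + 20 i \sqrt{2}\right) = -180 - 20 i \sqrt{2}$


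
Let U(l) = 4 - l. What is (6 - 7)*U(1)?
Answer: -3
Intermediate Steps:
(6 - 7)*U(1) = (6 - 7)*(4 - 1*1) = -(4 - 1) = -1*3 = -3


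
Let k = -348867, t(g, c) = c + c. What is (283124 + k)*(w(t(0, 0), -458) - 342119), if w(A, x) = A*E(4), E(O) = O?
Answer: 22491929417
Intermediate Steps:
t(g, c) = 2*c
w(A, x) = 4*A (w(A, x) = A*4 = 4*A)
(283124 + k)*(w(t(0, 0), -458) - 342119) = (283124 - 348867)*(4*(2*0) - 342119) = -65743*(4*0 - 342119) = -65743*(0 - 342119) = -65743*(-342119) = 22491929417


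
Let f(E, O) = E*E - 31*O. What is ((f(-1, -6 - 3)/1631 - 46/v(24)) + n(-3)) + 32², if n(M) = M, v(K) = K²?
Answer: 68519345/67104 ≈ 1021.1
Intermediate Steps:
f(E, O) = E² - 31*O
((f(-1, -6 - 3)/1631 - 46/v(24)) + n(-3)) + 32² = ((((-1)² - 31*(-6 - 3))/1631 - 46/(24²)) - 3) + 32² = (((1 - 31*(-9))*(1/1631) - 46/576) - 3) + 1024 = (((1 + 279)*(1/1631) - 46*1/576) - 3) + 1024 = ((280*(1/1631) - 23/288) - 3) + 1024 = ((40/233 - 23/288) - 3) + 1024 = (6161/67104 - 3) + 1024 = -195151/67104 + 1024 = 68519345/67104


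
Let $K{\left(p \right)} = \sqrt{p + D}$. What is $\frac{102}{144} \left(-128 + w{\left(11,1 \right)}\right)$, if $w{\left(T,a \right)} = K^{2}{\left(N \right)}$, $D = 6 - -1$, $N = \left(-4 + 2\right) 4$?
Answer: $- \frac{731}{8} \approx -91.375$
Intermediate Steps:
$N = -8$ ($N = \left(-2\right) 4 = -8$)
$D = 7$ ($D = 6 + 1 = 7$)
$K{\left(p \right)} = \sqrt{7 + p}$ ($K{\left(p \right)} = \sqrt{p + 7} = \sqrt{7 + p}$)
$w{\left(T,a \right)} = -1$ ($w{\left(T,a \right)} = \left(\sqrt{7 - 8}\right)^{2} = \left(\sqrt{-1}\right)^{2} = i^{2} = -1$)
$\frac{102}{144} \left(-128 + w{\left(11,1 \right)}\right) = \frac{102}{144} \left(-128 - 1\right) = 102 \cdot \frac{1}{144} \left(-129\right) = \frac{17}{24} \left(-129\right) = - \frac{731}{8}$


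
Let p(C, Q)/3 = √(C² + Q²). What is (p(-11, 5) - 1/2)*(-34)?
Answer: 17 - 102*√146 ≈ -1215.5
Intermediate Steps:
p(C, Q) = 3*√(C² + Q²)
(p(-11, 5) - 1/2)*(-34) = (3*√((-11)² + 5²) - 1/2)*(-34) = (3*√(121 + 25) - 1*½)*(-34) = (3*√146 - ½)*(-34) = (-½ + 3*√146)*(-34) = 17 - 102*√146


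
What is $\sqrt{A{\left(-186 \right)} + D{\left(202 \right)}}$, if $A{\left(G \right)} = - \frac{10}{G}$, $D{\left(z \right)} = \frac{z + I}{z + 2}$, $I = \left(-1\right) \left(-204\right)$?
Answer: $\frac{\sqrt{20436006}}{3162} \approx 1.4297$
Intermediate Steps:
$I = 204$
$D{\left(z \right)} = \frac{204 + z}{2 + z}$ ($D{\left(z \right)} = \frac{z + 204}{z + 2} = \frac{204 + z}{2 + z}$)
$\sqrt{A{\left(-186 \right)} + D{\left(202 \right)}} = \sqrt{- \frac{10}{-186} + \frac{204 + 202}{2 + 202}} = \sqrt{\left(-10\right) \left(- \frac{1}{186}\right) + \frac{1}{204} \cdot 406} = \sqrt{\frac{5}{93} + \frac{1}{204} \cdot 406} = \sqrt{\frac{5}{93} + \frac{203}{102}} = \sqrt{\frac{6463}{3162}} = \frac{\sqrt{20436006}}{3162}$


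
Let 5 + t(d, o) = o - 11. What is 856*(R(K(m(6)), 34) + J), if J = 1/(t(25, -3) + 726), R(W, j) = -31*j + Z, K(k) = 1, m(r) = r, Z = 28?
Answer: -620926136/707 ≈ -8.7826e+5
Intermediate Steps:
t(d, o) = -16 + o (t(d, o) = -5 + (o - 11) = -5 + (-11 + o) = -16 + o)
R(W, j) = 28 - 31*j (R(W, j) = -31*j + 28 = 28 - 31*j)
J = 1/707 (J = 1/((-16 - 3) + 726) = 1/(-19 + 726) = 1/707 ≈ 0.0014144)
856*(R(K(m(6)), 34) + J) = 856*((28 - 31*34) + 1/707) = 856*((28 - 1054) + 1/707) = 856*(-1026 + 1/707) = 856*(-725381/707) = -620926136/707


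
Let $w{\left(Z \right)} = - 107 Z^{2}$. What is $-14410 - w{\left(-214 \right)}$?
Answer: $4885762$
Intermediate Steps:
$-14410 - w{\left(-214 \right)} = -14410 - - 107 \left(-214\right)^{2} = -14410 - \left(-107\right) 45796 = -14410 - -4900172 = -14410 + 4900172 = 4885762$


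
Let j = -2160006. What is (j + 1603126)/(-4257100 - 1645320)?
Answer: 27844/295121 ≈ 0.094348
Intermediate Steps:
(j + 1603126)/(-4257100 - 1645320) = (-2160006 + 1603126)/(-4257100 - 1645320) = -556880/(-5902420) = -556880*(-1/5902420) = 27844/295121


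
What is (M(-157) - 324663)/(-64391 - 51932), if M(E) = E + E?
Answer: 324977/116323 ≈ 2.7937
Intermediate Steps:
M(E) = 2*E
(M(-157) - 324663)/(-64391 - 51932) = (2*(-157) - 324663)/(-64391 - 51932) = (-314 - 324663)/(-116323) = -324977*(-1/116323) = 324977/116323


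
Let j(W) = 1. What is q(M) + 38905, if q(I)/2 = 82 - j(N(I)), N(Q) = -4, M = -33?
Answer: 39067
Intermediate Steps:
q(I) = 162 (q(I) = 2*(82 - 1*1) = 2*(82 - 1) = 2*81 = 162)
q(M) + 38905 = 162 + 38905 = 39067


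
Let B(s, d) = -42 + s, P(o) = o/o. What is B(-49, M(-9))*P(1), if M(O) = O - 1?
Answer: -91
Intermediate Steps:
P(o) = 1
M(O) = -1 + O
B(-49, M(-9))*P(1) = (-42 - 49)*1 = -91*1 = -91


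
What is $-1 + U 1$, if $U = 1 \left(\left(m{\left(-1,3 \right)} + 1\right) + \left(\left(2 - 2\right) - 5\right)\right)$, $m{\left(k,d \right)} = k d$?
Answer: $-8$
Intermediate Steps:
$m{\left(k,d \right)} = d k$
$U = -7$ ($U = 1 \left(\left(3 \left(-1\right) + 1\right) + \left(\left(2 - 2\right) - 5\right)\right) = 1 \left(\left(-3 + 1\right) + \left(0 - 5\right)\right) = 1 \left(-2 - 5\right) = 1 \left(-7\right) = -7$)
$-1 + U 1 = -1 - 7 = -8$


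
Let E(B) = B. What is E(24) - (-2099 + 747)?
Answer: 1376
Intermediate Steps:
E(24) - (-2099 + 747) = 24 - (-2099 + 747) = 24 - 1*(-1352) = 24 + 1352 = 1376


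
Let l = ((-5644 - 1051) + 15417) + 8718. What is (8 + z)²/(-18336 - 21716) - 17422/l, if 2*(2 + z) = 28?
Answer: -88095243/87313360 ≈ -1.0090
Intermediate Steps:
z = 12 (z = -2 + (½)*28 = -2 + 14 = 12)
l = 17440 (l = (-6695 + 15417) + 8718 = 8722 + 8718 = 17440)
(8 + z)²/(-18336 - 21716) - 17422/l = (8 + 12)²/(-18336 - 21716) - 17422/17440 = 20²/(-40052) - 17422*1/17440 = 400*(-1/40052) - 8711/8720 = -100/10013 - 8711/8720 = -88095243/87313360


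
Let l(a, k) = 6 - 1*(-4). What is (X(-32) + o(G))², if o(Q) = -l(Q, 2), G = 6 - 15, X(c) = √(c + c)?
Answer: 36 - 160*I ≈ 36.0 - 160.0*I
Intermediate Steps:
l(a, k) = 10 (l(a, k) = 6 + 4 = 10)
X(c) = √2*√c (X(c) = √(2*c) = √2*√c)
G = -9
o(Q) = -10 (o(Q) = -1*10 = -10)
(X(-32) + o(G))² = (√2*√(-32) - 10)² = (√2*(4*I*√2) - 10)² = (8*I - 10)² = (-10 + 8*I)²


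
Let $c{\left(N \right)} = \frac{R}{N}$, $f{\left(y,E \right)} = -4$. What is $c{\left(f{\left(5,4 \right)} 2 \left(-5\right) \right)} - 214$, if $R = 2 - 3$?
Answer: $- \frac{8561}{40} \approx -214.02$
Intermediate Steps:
$R = -1$ ($R = 2 - 3 = -1$)
$c{\left(N \right)} = - \frac{1}{N}$
$c{\left(f{\left(5,4 \right)} 2 \left(-5\right) \right)} - 214 = - \frac{1}{\left(-4\right) 2 \left(-5\right)} - 214 = - \frac{1}{\left(-8\right) \left(-5\right)} - 214 = - \frac{1}{40} - 214 = - \frac{8561}{40}$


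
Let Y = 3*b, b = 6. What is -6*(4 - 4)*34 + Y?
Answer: 18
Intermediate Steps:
Y = 18 (Y = 3*6 = 18)
-6*(4 - 4)*34 + Y = -6*(4 - 4)*34 + 18 = -6*0*34 + 18 = 0*34 + 18 = 0 + 18 = 18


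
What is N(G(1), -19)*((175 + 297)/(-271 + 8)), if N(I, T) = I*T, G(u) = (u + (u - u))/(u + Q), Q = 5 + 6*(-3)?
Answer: -2242/789 ≈ -2.8416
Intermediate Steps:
Q = -13 (Q = 5 - 18 = -13)
G(u) = u/(-13 + u) (G(u) = (u + (u - u))/(u - 13) = (u + 0)/(-13 + u) = u/(-13 + u))
N(G(1), -19)*((175 + 297)/(-271 + 8)) = ((1/(-13 + 1))*(-19))*((175 + 297)/(-271 + 8)) = ((1/(-12))*(-19))*(472/(-263)) = ((1*(-1/12))*(-19))*(472*(-1/263)) = -1/12*(-19)*(-472/263) = (19/12)*(-472/263) = -2242/789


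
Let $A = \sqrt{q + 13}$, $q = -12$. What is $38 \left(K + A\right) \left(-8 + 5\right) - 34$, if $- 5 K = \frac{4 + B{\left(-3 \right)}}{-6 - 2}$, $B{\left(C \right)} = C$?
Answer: $- \frac{3017}{20} \approx -150.85$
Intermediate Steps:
$A = 1$ ($A = \sqrt{-12 + 13} = \sqrt{1} = 1$)
$K = \frac{1}{40}$ ($K = - \frac{\left(4 - 3\right) \frac{1}{-6 - 2}}{5} = - \frac{1 \frac{1}{-8}}{5} = - \frac{1 \left(- \frac{1}{8}\right)}{5} = \left(- \frac{1}{5}\right) \left(- \frac{1}{8}\right) = \frac{1}{40} \approx 0.025$)
$38 \left(K + A\right) \left(-8 + 5\right) - 34 = 38 \left(\frac{1}{40} + 1\right) \left(-8 + 5\right) - 34 = 38 \cdot \frac{41}{40} \left(-3\right) - 34 = 38 \left(- \frac{123}{40}\right) - 34 = - \frac{2337}{20} - 34 = - \frac{3017}{20}$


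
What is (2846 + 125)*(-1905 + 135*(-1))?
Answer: -6060840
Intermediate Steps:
(2846 + 125)*(-1905 + 135*(-1)) = 2971*(-1905 - 135) = 2971*(-2040) = -6060840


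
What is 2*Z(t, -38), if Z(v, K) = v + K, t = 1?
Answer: -74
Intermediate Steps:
Z(v, K) = K + v
2*Z(t, -38) = 2*(-38 + 1) = 2*(-37) = -74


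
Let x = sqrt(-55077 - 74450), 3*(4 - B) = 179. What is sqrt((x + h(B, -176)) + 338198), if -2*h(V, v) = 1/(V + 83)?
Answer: sqrt(2274043229 + 6724*I*sqrt(129527))/82 ≈ 581.55 + 0.30943*I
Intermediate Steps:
B = -167/3 (B = 4 - 1/3*179 = 4 - 179/3 = -167/3 ≈ -55.667)
h(V, v) = -1/(2*(83 + V)) (h(V, v) = -1/(2*(V + 83)) = -1/(2*(83 + V)))
x = I*sqrt(129527) (x = sqrt(-129527) = I*sqrt(129527) ≈ 359.9*I)
sqrt((x + h(B, -176)) + 338198) = sqrt((I*sqrt(129527) - 1/(166 + 2*(-167/3))) + 338198) = sqrt((I*sqrt(129527) - 1/(166 - 334/3)) + 338198) = sqrt((I*sqrt(129527) - 1/164/3) + 338198) = sqrt((I*sqrt(129527) - 1*3/164) + 338198) = sqrt((I*sqrt(129527) - 3/164) + 338198) = sqrt((-3/164 + I*sqrt(129527)) + 338198) = sqrt(55464469/164 + I*sqrt(129527))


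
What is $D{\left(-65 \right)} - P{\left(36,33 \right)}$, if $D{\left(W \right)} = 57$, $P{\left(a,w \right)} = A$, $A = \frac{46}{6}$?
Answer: $\frac{148}{3} \approx 49.333$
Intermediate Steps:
$A = \frac{23}{3}$ ($A = 46 \cdot \frac{1}{6} = \frac{23}{3} \approx 7.6667$)
$P{\left(a,w \right)} = \frac{23}{3}$
$D{\left(-65 \right)} - P{\left(36,33 \right)} = 57 - \frac{23}{3} = \frac{148}{3}$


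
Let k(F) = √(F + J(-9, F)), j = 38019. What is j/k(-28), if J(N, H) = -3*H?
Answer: 38019*√14/28 ≈ 5080.5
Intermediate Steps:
k(F) = √2*√(-F) (k(F) = √(F - 3*F) = √(-2*F) = √2*√(-F))
j/k(-28) = 38019/((√2*√(-1*(-28)))) = 38019/((√2*√28)) = 38019/((√2*(2*√7))) = 38019/((2*√14)) = 38019*(√14/28) = 38019*√14/28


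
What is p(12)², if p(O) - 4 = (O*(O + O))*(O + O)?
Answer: 47831056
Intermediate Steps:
p(O) = 4 + 4*O³ (p(O) = 4 + (O*(O + O))*(O + O) = 4 + (O*(2*O))*(2*O) = 4 + (2*O²)*(2*O) = 4 + 4*O³)
p(12)² = (4 + 4*12³)² = (4 + 4*1728)² = (4 + 6912)² = 6916² = 47831056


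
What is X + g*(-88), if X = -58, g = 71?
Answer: -6306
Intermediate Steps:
X + g*(-88) = -58 + 71*(-88) = -58 - 6248 = -6306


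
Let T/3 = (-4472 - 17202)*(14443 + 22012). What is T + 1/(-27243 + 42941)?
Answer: -37210178302979/15698 ≈ -2.3704e+9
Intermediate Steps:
T = -2370377010 (T = 3*((-4472 - 17202)*(14443 + 22012)) = 3*(-21674*36455) = 3*(-790125670) = -2370377010)
T + 1/(-27243 + 42941) = -2370377010 + 1/(-27243 + 42941) = -2370377010 + 1/15698 = -37210178302979/15698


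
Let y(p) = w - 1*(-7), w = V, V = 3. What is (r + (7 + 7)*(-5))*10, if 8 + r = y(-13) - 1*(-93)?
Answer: 250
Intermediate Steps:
w = 3
y(p) = 10 (y(p) = 3 - 1*(-7) = 3 + 7 = 10)
r = 95 (r = -8 + (10 - 1*(-93)) = -8 + (10 + 93) = -8 + 103 = 95)
(r + (7 + 7)*(-5))*10 = (95 + (7 + 7)*(-5))*10 = (95 + 14*(-5))*10 = (95 - 70)*10 = 25*10 = 250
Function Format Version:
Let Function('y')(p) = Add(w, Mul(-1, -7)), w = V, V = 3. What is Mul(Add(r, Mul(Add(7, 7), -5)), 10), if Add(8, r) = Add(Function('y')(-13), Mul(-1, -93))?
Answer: 250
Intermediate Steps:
w = 3
Function('y')(p) = 10 (Function('y')(p) = Add(3, Mul(-1, -7)) = Add(3, 7) = 10)
r = 95 (r = Add(-8, Add(10, Mul(-1, -93))) = Add(-8, Add(10, 93)) = Add(-8, 103) = 95)
Mul(Add(r, Mul(Add(7, 7), -5)), 10) = Mul(Add(95, Mul(Add(7, 7), -5)), 10) = Mul(Add(95, Mul(14, -5)), 10) = Mul(Add(95, -70), 10) = Mul(25, 10) = 250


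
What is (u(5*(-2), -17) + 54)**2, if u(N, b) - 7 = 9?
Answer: 4900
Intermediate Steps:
u(N, b) = 16 (u(N, b) = 7 + 9 = 16)
(u(5*(-2), -17) + 54)**2 = (16 + 54)**2 = 70**2 = 4900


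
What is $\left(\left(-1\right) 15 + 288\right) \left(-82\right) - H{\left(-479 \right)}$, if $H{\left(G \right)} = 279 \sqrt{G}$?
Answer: $-22386 - 279 i \sqrt{479} \approx -22386.0 - 6106.2 i$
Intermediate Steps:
$\left(\left(-1\right) 15 + 288\right) \left(-82\right) - H{\left(-479 \right)} = \left(\left(-1\right) 15 + 288\right) \left(-82\right) - 279 \sqrt{-479} = \left(-15 + 288\right) \left(-82\right) - 279 i \sqrt{479} = 273 \left(-82\right) - 279 i \sqrt{479} = -22386 - 279 i \sqrt{479}$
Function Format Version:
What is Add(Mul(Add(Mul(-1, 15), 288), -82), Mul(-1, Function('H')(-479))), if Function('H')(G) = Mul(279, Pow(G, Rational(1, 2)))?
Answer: Add(-22386, Mul(-279, I, Pow(479, Rational(1, 2)))) ≈ Add(-22386., Mul(-6106.2, I))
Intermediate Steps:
Add(Mul(Add(Mul(-1, 15), 288), -82), Mul(-1, Function('H')(-479))) = Add(Mul(Add(Mul(-1, 15), 288), -82), Mul(-1, Mul(279, Pow(-479, Rational(1, 2))))) = Add(Mul(Add(-15, 288), -82), Mul(-1, Mul(279, Mul(I, Pow(479, Rational(1, 2)))))) = Add(Mul(273, -82), Mul(-1, Mul(279, I, Pow(479, Rational(1, 2))))) = Add(-22386, Mul(-279, I, Pow(479, Rational(1, 2))))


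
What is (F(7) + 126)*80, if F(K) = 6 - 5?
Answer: 10160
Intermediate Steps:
F(K) = 1
(F(7) + 126)*80 = (1 + 126)*80 = 127*80 = 10160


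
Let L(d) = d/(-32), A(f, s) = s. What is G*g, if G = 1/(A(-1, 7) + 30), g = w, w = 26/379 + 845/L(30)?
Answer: -1024738/42069 ≈ -24.359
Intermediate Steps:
L(d) = -d/32 (L(d) = d*(-1/32) = -d/32)
w = -1024738/1137 (w = 26/379 + 845/((-1/32*30)) = 26*(1/379) + 845/(-15/16) = 26/379 + 845*(-16/15) = 26/379 - 2704/3 = -1024738/1137 ≈ -901.26)
g = -1024738/1137 ≈ -901.26
G = 1/37 (G = 1/(7 + 30) = 1/37 ≈ 0.027027)
G*g = (1/37)*(-1024738/1137) = -1024738/42069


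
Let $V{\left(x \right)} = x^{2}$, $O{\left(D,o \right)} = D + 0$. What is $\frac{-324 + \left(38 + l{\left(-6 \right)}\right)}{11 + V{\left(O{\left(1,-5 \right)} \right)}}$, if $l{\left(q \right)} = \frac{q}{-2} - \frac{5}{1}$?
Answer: $-24$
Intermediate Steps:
$O{\left(D,o \right)} = D$
$l{\left(q \right)} = -5 - \frac{q}{2}$ ($l{\left(q \right)} = q \left(- \frac{1}{2}\right) - 5 = - \frac{q}{2} - 5 = -5 - \frac{q}{2}$)
$\frac{-324 + \left(38 + l{\left(-6 \right)}\right)}{11 + V{\left(O{\left(1,-5 \right)} \right)}} = \frac{-324 + \left(38 - 2\right)}{11 + 1^{2}} = \frac{-324 + \left(38 + \left(-5 + 3\right)\right)}{11 + 1} = \frac{-324 + \left(38 - 2\right)}{12} = \left(-324 + 36\right) \frac{1}{12} = \left(-288\right) \frac{1}{12} = -24$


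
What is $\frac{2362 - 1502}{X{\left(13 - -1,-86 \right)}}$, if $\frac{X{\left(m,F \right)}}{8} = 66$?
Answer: $\frac{215}{132} \approx 1.6288$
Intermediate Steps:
$X{\left(m,F \right)} = 528$ ($X{\left(m,F \right)} = 8 \cdot 66 = 528$)
$\frac{2362 - 1502}{X{\left(13 - -1,-86 \right)}} = \frac{2362 - 1502}{528} = 860 \cdot \frac{1}{528} = \frac{215}{132}$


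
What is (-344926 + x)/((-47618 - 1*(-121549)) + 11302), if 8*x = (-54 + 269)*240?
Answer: -338476/85233 ≈ -3.9712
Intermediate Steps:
x = 6450 (x = ((-54 + 269)*240)/8 = (215*240)/8 = (⅛)*51600 = 6450)
(-344926 + x)/((-47618 - 1*(-121549)) + 11302) = (-344926 + 6450)/((-47618 - 1*(-121549)) + 11302) = -338476/((-47618 + 121549) + 11302) = -338476/(73931 + 11302) = -338476/85233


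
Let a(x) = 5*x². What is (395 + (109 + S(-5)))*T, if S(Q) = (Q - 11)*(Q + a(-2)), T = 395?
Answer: 104280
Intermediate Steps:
S(Q) = (-11 + Q)*(20 + Q) (S(Q) = (Q - 11)*(Q + 5*(-2)²) = (-11 + Q)*(Q + 5*4) = (-11 + Q)*(Q + 20) = (-11 + Q)*(20 + Q))
(395 + (109 + S(-5)))*T = (395 + (109 + (-220 + (-5)² + 9*(-5))))*395 = (395 + (109 + (-220 + 25 - 45)))*395 = (395 + (109 - 240))*395 = (395 - 131)*395 = 264*395 = 104280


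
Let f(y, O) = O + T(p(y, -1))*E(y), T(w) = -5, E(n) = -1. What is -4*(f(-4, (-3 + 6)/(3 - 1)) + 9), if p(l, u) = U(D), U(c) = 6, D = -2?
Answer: -62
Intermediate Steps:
p(l, u) = 6
f(y, O) = 5 + O (f(y, O) = O - 5*(-1) = O + 5 = 5 + O)
-4*(f(-4, (-3 + 6)/(3 - 1)) + 9) = -4*((5 + (-3 + 6)/(3 - 1)) + 9) = -4*((5 + 3/2) + 9) = -4*(13/2 + 9) = -4*31/2 = -62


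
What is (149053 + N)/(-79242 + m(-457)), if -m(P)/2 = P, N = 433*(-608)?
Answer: 114211/78328 ≈ 1.4581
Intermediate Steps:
N = -263264
m(P) = -2*P
(149053 + N)/(-79242 + m(-457)) = (149053 - 263264)/(-79242 - 2*(-457)) = -114211/(-79242 + 914) = -114211/(-78328) = -114211*(-1/78328) = 114211/78328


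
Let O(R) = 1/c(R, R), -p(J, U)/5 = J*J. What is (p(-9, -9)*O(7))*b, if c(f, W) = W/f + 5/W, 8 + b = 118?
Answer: -51975/2 ≈ -25988.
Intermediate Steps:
p(J, U) = -5*J² (p(J, U) = -5*J*J = -5*J²)
b = 110 (b = -8 + 118 = 110)
c(f, W) = 5/W + W/f
O(R) = 1/(1 + 5/R) (O(R) = 1/(5/R + R/R) = 1/(5/R + 1) = 1/(1 + 5/R))
(p(-9, -9)*O(7))*b = ((-5*(-9)²)*(7/(5 + 7)))*110 = ((-5*81)*(7/12))*110 = -2835/12*110 = -405*7/12*110 = -945/4*110 = -51975/2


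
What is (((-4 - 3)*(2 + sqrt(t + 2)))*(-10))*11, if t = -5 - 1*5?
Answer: 1540 + 1540*I*sqrt(2) ≈ 1540.0 + 2177.9*I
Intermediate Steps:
t = -10 (t = -5 - 5 = -10)
(((-4 - 3)*(2 + sqrt(t + 2)))*(-10))*11 = (((-4 - 3)*(2 + sqrt(-10 + 2)))*(-10))*11 = (-7*(2 + sqrt(-8))*(-10))*11 = (-7*(2 + 2*I*sqrt(2))*(-10))*11 = ((-14 - 14*I*sqrt(2))*(-10))*11 = (140 + 140*I*sqrt(2))*11 = 1540 + 1540*I*sqrt(2)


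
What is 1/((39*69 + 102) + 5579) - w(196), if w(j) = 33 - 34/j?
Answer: -1923759/58604 ≈ -32.826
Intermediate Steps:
w(j) = 33 - 34/j
1/((39*69 + 102) + 5579) - w(196) = 1/((39*69 + 102) + 5579) - (33 - 34/196) = 1/((2691 + 102) + 5579) - (33 - 34*1/196) = 1/(2793 + 5579) - (33 - 17/98) = 1/8372 - 1*3217/98 = 1/8372 - 3217/98 = -1923759/58604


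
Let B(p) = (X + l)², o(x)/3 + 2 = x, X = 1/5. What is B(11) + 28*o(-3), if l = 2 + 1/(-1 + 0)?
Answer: -10464/25 ≈ -418.56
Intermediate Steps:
X = ⅕ ≈ 0.20000
o(x) = -6 + 3*x
l = 1 (l = 2 + 1/(-1) = 2 - 1 = 1)
B(p) = 36/25 (B(p) = (⅕ + 1)² = (6/5)² = 36/25)
B(11) + 28*o(-3) = 36/25 + 28*(-6 + 3*(-3)) = 36/25 + 28*(-6 - 9) = 36/25 + 28*(-15) = 36/25 - 420 = -10464/25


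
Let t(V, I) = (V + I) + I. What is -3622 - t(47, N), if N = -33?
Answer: -3603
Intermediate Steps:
t(V, I) = V + 2*I (t(V, I) = (I + V) + I = V + 2*I)
-3622 - t(47, N) = -3622 - (47 + 2*(-33)) = -3622 - (47 - 66) = -3622 - 1*(-19) = -3622 + 19 = -3603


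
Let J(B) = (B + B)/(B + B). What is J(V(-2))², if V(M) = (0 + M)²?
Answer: 1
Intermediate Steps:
V(M) = M²
J(B) = 1 (J(B) = (2*B)/((2*B)) = (2*B)*(1/(2*B)) = 1)
J(V(-2))² = 1² = 1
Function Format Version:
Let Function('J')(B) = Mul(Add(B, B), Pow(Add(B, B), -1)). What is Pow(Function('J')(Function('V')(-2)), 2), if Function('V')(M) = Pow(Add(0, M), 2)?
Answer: 1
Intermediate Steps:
Function('V')(M) = Pow(M, 2)
Function('J')(B) = 1 (Function('J')(B) = Mul(Mul(2, B), Pow(Mul(2, B), -1)) = Mul(Mul(2, B), Mul(Rational(1, 2), Pow(B, -1))) = 1)
Pow(Function('J')(Function('V')(-2)), 2) = Pow(1, 2) = 1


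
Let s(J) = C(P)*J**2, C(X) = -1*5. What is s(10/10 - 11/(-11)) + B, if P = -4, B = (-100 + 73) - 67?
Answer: -114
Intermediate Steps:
B = -94 (B = -27 - 67 = -94)
C(X) = -5
s(J) = -5*J**2
s(10/10 - 11/(-11)) + B = -5*(10/10 - 11/(-11))**2 - 94 = -5*(10*(1/10) - 11*(-1/11))**2 - 94 = -5*(1 + 1)**2 - 94 = -5*2**2 - 94 = -5*4 - 94 = -20 - 94 = -114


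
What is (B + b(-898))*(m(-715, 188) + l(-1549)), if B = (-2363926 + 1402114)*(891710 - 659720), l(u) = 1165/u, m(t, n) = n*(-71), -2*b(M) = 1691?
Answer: 9227446565919085867/3098 ≈ 2.9785e+15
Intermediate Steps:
b(M) = -1691/2 (b(M) = -1/2*1691 = -1691/2)
m(t, n) = -71*n
B = -223130765880 (B = -961812*231990 = -223130765880)
(B + b(-898))*(m(-715, 188) + l(-1549)) = (-223130765880 - 1691/2)*(-71*188 + 1165/(-1549)) = -446261533451*(-13348 + 1165*(-1/1549))/2 = -446261533451*(-13348 - 1165/1549)/2 = -446261533451/2*(-20677217/1549) = 9227446565919085867/3098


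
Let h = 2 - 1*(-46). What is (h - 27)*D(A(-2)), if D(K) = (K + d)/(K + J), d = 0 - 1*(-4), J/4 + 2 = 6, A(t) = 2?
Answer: 7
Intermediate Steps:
J = 16 (J = -8 + 4*6 = -8 + 24 = 16)
h = 48 (h = 2 + 46 = 48)
d = 4 (d = 0 + 4 = 4)
D(K) = (4 + K)/(16 + K) (D(K) = (K + 4)/(K + 16) = (4 + K)/(16 + K))
(h - 27)*D(A(-2)) = (48 - 27)*((4 + 2)/(16 + 2)) = 21*(6/18) = 21*((1/18)*6) = 21*(⅓) = 7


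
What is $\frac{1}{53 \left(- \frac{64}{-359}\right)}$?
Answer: $\frac{359}{3392} \approx 0.10584$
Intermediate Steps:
$\frac{1}{53 \left(- \frac{64}{-359}\right)} = \frac{1}{53 \left(\left(-64\right) \left(- \frac{1}{359}\right)\right)} = \frac{1}{53 \cdot \frac{64}{359}} = \frac{1}{\frac{3392}{359}} = \frac{359}{3392}$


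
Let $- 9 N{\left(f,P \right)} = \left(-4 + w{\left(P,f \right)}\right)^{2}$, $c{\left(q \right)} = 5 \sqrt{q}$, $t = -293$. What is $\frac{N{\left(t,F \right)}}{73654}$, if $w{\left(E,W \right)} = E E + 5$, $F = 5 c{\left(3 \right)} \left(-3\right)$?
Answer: $- \frac{142399688}{331443} \approx -429.64$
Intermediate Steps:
$F = - 75 \sqrt{3}$ ($F = 5 \cdot 5 \sqrt{3} \left(-3\right) = 25 \sqrt{3} \left(-3\right) = - 75 \sqrt{3} \approx -129.9$)
$w{\left(E,W \right)} = 5 + E^{2}$ ($w{\left(E,W \right)} = E^{2} + 5 = 5 + E^{2}$)
$N{\left(f,P \right)} = - \frac{\left(1 + P^{2}\right)^{2}}{9}$ ($N{\left(f,P \right)} = - \frac{\left(-4 + \left(5 + P^{2}\right)\right)^{2}}{9} = - \frac{\left(1 + P^{2}\right)^{2}}{9}$)
$\frac{N{\left(t,F \right)}}{73654} = \frac{\left(- \frac{1}{9}\right) \left(1 + \left(- 75 \sqrt{3}\right)^{2}\right)^{2}}{73654} = - \frac{\left(1 + 16875\right)^{2}}{9} \cdot \frac{1}{73654} = - \frac{16876^{2}}{9} \cdot \frac{1}{73654} = \left(- \frac{1}{9}\right) 284799376 \cdot \frac{1}{73654} = \left(- \frac{284799376}{9}\right) \frac{1}{73654} = - \frac{142399688}{331443}$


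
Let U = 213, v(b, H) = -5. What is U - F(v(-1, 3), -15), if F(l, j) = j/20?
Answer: 855/4 ≈ 213.75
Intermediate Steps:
F(l, j) = j/20 (F(l, j) = j*(1/20) = j/20)
U - F(v(-1, 3), -15) = 213 - (-15)/20 = 213 - 1*(-¾) = 213 + ¾ = 855/4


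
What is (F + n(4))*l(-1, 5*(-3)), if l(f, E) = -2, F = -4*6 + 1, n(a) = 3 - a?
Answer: 48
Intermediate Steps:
F = -23 (F = -24 + 1 = -23)
(F + n(4))*l(-1, 5*(-3)) = (-23 + (3 - 1*4))*(-2) = (-23 + (3 - 4))*(-2) = (-23 - 1)*(-2) = -24*(-2) = 48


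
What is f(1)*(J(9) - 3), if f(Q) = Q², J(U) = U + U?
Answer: 15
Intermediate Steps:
J(U) = 2*U
f(1)*(J(9) - 3) = 1²*(2*9 - 3) = 1*(18 - 3) = 1*15 = 15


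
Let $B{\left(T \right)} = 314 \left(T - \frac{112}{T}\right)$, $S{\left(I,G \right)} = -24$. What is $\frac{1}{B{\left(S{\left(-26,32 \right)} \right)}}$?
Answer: $- \frac{3}{18212} \approx -0.00016473$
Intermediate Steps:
$B{\left(T \right)} = - \frac{35168}{T} + 314 T$
$\frac{1}{B{\left(S{\left(-26,32 \right)} \right)}} = \frac{1}{- \frac{35168}{-24} + 314 \left(-24\right)} = \frac{1}{\left(-35168\right) \left(- \frac{1}{24}\right) - 7536} = \frac{1}{\frac{4396}{3} - 7536} = \frac{1}{- \frac{18212}{3}} = - \frac{3}{18212}$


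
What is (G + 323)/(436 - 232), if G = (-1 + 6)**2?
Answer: 29/17 ≈ 1.7059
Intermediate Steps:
G = 25 (G = 5**2 = 25)
(G + 323)/(436 - 232) = (25 + 323)/(436 - 232) = 348/204 = 348*(1/204) = 29/17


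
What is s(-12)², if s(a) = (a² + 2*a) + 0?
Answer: 14400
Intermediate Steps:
s(a) = a² + 2*a
s(-12)² = (-12*(2 - 12))² = (-12*(-10))² = 120² = 14400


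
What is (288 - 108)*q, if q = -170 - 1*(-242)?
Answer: 12960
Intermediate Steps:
q = 72 (q = -170 + 242 = 72)
(288 - 108)*q = (288 - 108)*72 = 180*72 = 12960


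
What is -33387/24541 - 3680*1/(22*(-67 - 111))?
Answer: -918923/2184149 ≈ -0.42072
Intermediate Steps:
-33387/24541 - 3680*1/(22*(-67 - 111)) = -33387*1/24541 - 3680/((-178*22)) = -33387/24541 - 3680/(-3916) = -33387/24541 - 3680*(-1/3916) = -33387/24541 + 920/979 = -918923/2184149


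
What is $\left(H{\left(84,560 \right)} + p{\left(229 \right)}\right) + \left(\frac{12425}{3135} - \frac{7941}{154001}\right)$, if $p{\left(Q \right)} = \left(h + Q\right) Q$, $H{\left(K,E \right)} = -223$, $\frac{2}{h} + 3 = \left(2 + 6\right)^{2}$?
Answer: $\frac{307635265839170}{5890076247} \approx 52229.0$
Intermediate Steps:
$h = \frac{2}{61}$ ($h = \frac{2}{-3 + \left(2 + 6\right)^{2}} = \frac{2}{-3 + 8^{2}} = \frac{2}{-3 + 64} = \frac{2}{61} \approx 0.032787$)
$p{\left(Q \right)} = Q \left(\frac{2}{61} + Q\right)$ ($p{\left(Q \right)} = \left(\frac{2}{61} + Q\right) Q = Q \left(\frac{2}{61} + Q\right)$)
$\left(H{\left(84,560 \right)} + p{\left(229 \right)}\right) + \left(\frac{12425}{3135} - \frac{7941}{154001}\right) = \left(-223 + \frac{1}{61} \cdot 229 \left(2 + 61 \cdot 229\right)\right) + \left(\frac{12425}{3135} - \frac{7941}{154001}\right) = \left(-223 + \frac{1}{61} \cdot 229 \left(2 + 13969\right)\right) + \left(12425 \cdot \frac{1}{3135} - \frac{7941}{154001}\right) = \left(-223 + \frac{1}{61} \cdot 229 \cdot 13971\right) + \left(\frac{2485}{627} - \frac{7941}{154001}\right) = \left(-223 + \frac{3199359}{61}\right) + \frac{377713478}{96558627} = \frac{3185756}{61} + \frac{377713478}{96558627} = \frac{307635265839170}{5890076247}$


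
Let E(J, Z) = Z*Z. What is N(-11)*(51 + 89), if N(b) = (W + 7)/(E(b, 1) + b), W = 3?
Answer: -140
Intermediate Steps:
E(J, Z) = Z²
N(b) = 10/(1 + b) (N(b) = (3 + 7)/(1² + b) = 10/(1 + b))
N(-11)*(51 + 89) = (10/(1 - 11))*(51 + 89) = (10/(-10))*140 = (10*(-⅒))*140 = -1*140 = -140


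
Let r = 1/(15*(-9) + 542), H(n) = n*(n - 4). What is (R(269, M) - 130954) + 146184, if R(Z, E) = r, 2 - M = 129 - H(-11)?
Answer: 6198611/407 ≈ 15230.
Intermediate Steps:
H(n) = n*(-4 + n)
M = 38 (M = 2 - (129 - (-11)*(-4 - 11)) = 2 - (129 - (-11)*(-15)) = 2 - (129 - 1*165) = 2 - (129 - 165) = 2 - 1*(-36) = 2 + 36 = 38)
r = 1/407 (r = 1/(-135 + 542) = 1/407 ≈ 0.0024570)
R(Z, E) = 1/407
(R(269, M) - 130954) + 146184 = (1/407 - 130954) + 146184 = -53298277/407 + 146184 = 6198611/407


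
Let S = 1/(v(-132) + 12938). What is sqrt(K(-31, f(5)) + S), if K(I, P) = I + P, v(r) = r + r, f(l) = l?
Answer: I*sqrt(4176374502)/12674 ≈ 5.099*I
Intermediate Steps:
v(r) = 2*r
S = 1/12674 (S = 1/(2*(-132) + 12938) = 1/(-264 + 12938) = 1/12674 ≈ 7.8902e-5)
sqrt(K(-31, f(5)) + S) = sqrt((-31 + 5) + 1/12674) = sqrt(-26 + 1/12674) = sqrt(-329523/12674) = I*sqrt(4176374502)/12674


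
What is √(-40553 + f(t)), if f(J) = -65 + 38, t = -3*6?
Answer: 2*I*√10145 ≈ 201.44*I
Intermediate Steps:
t = -18
f(J) = -27
√(-40553 + f(t)) = √(-40553 - 27) = √(-40580) = 2*I*√10145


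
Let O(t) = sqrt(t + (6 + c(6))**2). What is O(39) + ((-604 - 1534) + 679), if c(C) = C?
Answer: -1459 + sqrt(183) ≈ -1445.5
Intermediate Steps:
O(t) = sqrt(144 + t) (O(t) = sqrt(t + (6 + 6)**2) = sqrt(t + 12**2) = sqrt(t + 144) = sqrt(144 + t))
O(39) + ((-604 - 1534) + 679) = sqrt(144 + 39) + ((-604 - 1534) + 679) = sqrt(183) + (-2138 + 679) = sqrt(183) - 1459 = -1459 + sqrt(183)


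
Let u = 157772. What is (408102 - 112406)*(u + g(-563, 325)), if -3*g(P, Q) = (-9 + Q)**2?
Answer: 110430628160/3 ≈ 3.6810e+10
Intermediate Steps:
g(P, Q) = -(-9 + Q)**2/3
(408102 - 112406)*(u + g(-563, 325)) = (408102 - 112406)*(157772 - (-9 + 325)**2/3) = 295696*(157772 - 1/3*316**2) = 295696*(157772 - 1/3*99856) = 295696*(157772 - 99856/3) = 295696*(373460/3) = 110430628160/3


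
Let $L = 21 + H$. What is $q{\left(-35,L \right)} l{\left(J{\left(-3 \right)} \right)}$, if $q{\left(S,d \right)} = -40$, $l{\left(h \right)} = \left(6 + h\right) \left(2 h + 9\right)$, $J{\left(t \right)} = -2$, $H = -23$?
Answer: $-800$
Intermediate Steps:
$l{\left(h \right)} = \left(6 + h\right) \left(9 + 2 h\right)$
$L = -2$ ($L = 21 - 23 = -2$)
$q{\left(-35,L \right)} l{\left(J{\left(-3 \right)} \right)} = - 40 \left(54 + 2 \left(-2\right)^{2} + 21 \left(-2\right)\right) = - 40 \left(54 + 2 \cdot 4 - 42\right) = - 40 \left(54 + 8 - 42\right) = \left(-40\right) 20 = -800$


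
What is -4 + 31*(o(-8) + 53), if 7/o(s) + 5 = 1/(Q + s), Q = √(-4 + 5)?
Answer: 57485/36 ≈ 1596.8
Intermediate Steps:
Q = 1 (Q = √1 = 1)
o(s) = 7/(-5 + 1/(1 + s))
-4 + 31*(o(-8) + 53) = -4 + 31*(7*(-1 - 1*(-8))/(4 + 5*(-8)) + 53) = -4 + 31*(7*(-1 + 8)/(4 - 40) + 53) = -4 + 31*(7*7/(-36) + 53) = -4 + 31*(7*(-1/36)*7 + 53) = -4 + 31*(-49/36 + 53) = -4 + 31*(1859/36) = -4 + 57629/36 = 57485/36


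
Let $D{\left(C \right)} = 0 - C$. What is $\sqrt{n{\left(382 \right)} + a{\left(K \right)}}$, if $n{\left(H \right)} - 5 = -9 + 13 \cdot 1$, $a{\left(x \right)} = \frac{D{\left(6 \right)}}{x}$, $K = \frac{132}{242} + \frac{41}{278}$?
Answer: $\frac{\sqrt{1532037}}{2119} \approx 0.58412$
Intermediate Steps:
$D{\left(C \right)} = - C$
$K = \frac{2119}{3058}$ ($K = 132 \cdot \frac{1}{242} + 41 \cdot \frac{1}{278} = \frac{6}{11} + \frac{41}{278} = \frac{2119}{3058} \approx 0.69294$)
$a{\left(x \right)} = - \frac{6}{x}$ ($a{\left(x \right)} = \frac{\left(-1\right) 6}{x} = - \frac{6}{x}$)
$n{\left(H \right)} = 9$ ($n{\left(H \right)} = 5 + \left(-9 + 13 \cdot 1\right) = 5 + \left(-9 + 13\right) = 5 + 4 = 9$)
$\sqrt{n{\left(382 \right)} + a{\left(K \right)}} = \sqrt{9 - \frac{6}{\frac{2119}{3058}}} = \sqrt{9 - \frac{18348}{2119}} = \sqrt{\frac{723}{2119}} = \frac{\sqrt{1532037}}{2119}$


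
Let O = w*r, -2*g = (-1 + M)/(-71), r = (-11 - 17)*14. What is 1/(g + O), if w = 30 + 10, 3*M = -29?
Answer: -213/3339856 ≈ -6.3775e-5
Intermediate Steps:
M = -29/3 (M = (1/3)*(-29) = -29/3 ≈ -9.6667)
r = -392 (r = -28*14 = -392)
w = 40
g = -16/213 (g = -(-1 - 29/3)/(2*(-71)) = -(-1)*(-32)/(142*3) = -1/2*32/213 = -16/213 ≈ -0.075117)
O = -15680 (O = 40*(-392) = -15680)
1/(g + O) = 1/(-16/213 - 15680) = 1/(-3339856/213) = -213/3339856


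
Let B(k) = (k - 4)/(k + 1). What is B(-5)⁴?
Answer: 6561/256 ≈ 25.629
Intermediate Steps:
B(k) = (-4 + k)/(1 + k)
B(-5)⁴ = ((-4 - 5)/(1 - 5))⁴ = (-9/(-4))⁴ = (-¼*(-9))⁴ = (9/4)⁴ = 6561/256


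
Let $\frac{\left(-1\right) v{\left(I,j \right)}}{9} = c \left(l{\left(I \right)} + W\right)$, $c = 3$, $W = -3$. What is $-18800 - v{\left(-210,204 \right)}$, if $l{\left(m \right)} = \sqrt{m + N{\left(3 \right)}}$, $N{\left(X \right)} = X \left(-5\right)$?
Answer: $-18881 + 405 i \approx -18881.0 + 405.0 i$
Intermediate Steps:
$N{\left(X \right)} = - 5 X$
$l{\left(m \right)} = \sqrt{-15 + m}$ ($l{\left(m \right)} = \sqrt{m - 15} = \sqrt{-15 + m}$)
$v{\left(I,j \right)} = 81 - 27 \sqrt{-15 + I}$ ($v{\left(I,j \right)} = - 9 \cdot 3 \left(\sqrt{-15 + I} - 3\right) = - 9 \cdot 3 \left(-3 + \sqrt{-15 + I}\right) = - 9 \left(-9 + 3 \sqrt{-15 + I}\right) = 81 - 27 \sqrt{-15 + I}$)
$-18800 - v{\left(-210,204 \right)} = -18800 - \left(81 - 27 \sqrt{-15 - 210}\right) = -18800 - \left(81 - 27 \sqrt{-225}\right) = -18800 - \left(81 - 27 \cdot 15 i\right) = -18800 - \left(81 - 405 i\right) = -18881 + 405 i$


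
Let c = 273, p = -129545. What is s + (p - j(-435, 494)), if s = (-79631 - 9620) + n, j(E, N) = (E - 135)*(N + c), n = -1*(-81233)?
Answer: 299627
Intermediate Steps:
n = 81233
j(E, N) = (-135 + E)*(273 + N) (j(E, N) = (E - 135)*(N + 273) = (-135 + E)*(273 + N))
s = -8018 (s = (-79631 - 9620) + 81233 = -89251 + 81233 = -8018)
s + (p - j(-435, 494)) = -8018 + (-129545 - (-36855 - 135*494 + 273*(-435) - 435*494)) = -8018 + (-129545 - (-36855 - 66690 - 118755 - 214890)) = -8018 + (-129545 - 1*(-437190)) = -8018 + (-129545 + 437190) = -8018 + 307645 = 299627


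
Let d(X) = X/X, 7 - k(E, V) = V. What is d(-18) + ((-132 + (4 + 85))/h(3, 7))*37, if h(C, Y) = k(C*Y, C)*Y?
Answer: -1563/28 ≈ -55.821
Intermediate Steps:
k(E, V) = 7 - V
h(C, Y) = Y*(7 - C) (h(C, Y) = (7 - C)*Y = Y*(7 - C))
d(X) = 1
d(-18) + ((-132 + (4 + 85))/h(3, 7))*37 = 1 + ((-132 + (4 + 85))/((7*(7 - 1*3))))*37 = 1 + ((-132 + 89)/((7*(7 - 3))))*37 = 1 - 43/(7*4)*37 = 1 - 43/28*37 = 1 - 1591/28 = -1563/28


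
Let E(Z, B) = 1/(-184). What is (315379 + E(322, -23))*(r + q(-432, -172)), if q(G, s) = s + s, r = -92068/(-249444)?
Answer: -414509627426915/3824808 ≈ -1.0837e+8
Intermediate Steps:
r = 23017/62361 (r = -92068*(-1/249444) = 23017/62361 ≈ 0.36909)
E(Z, B) = -1/184
q(G, s) = 2*s
(315379 + E(322, -23))*(r + q(-432, -172)) = (315379 - 1/184)*(23017/62361 + 2*(-172)) = 58029735*(23017/62361 - 344)/184 = (58029735/184)*(-21429167/62361) = -414509627426915/3824808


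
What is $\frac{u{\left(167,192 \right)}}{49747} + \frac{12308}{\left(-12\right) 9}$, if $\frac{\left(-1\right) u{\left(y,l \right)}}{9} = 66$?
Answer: $- \frac{153087557}{1343169} \approx -113.97$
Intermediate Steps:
$u{\left(y,l \right)} = -594$ ($u{\left(y,l \right)} = \left(-9\right) 66 = -594$)
$\frac{u{\left(167,192 \right)}}{49747} + \frac{12308}{\left(-12\right) 9} = - \frac{594}{49747} + \frac{12308}{\left(-12\right) 9} = \left(-594\right) \frac{1}{49747} + \frac{12308}{-108} = - \frac{594}{49747} + 12308 \left(- \frac{1}{108}\right) = - \frac{594}{49747} - \frac{3077}{27} = - \frac{153087557}{1343169}$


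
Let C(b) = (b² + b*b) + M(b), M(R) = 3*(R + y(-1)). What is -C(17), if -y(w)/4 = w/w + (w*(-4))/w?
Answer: -665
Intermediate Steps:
y(w) = 12 (y(w) = -4*(w/w + (w*(-4))/w) = -4*(1 + (-4*w)/w) = -4*(1 - 4) = -4*(-3) = 12)
M(R) = 36 + 3*R (M(R) = 3*(R + 12) = 3*(12 + R) = 36 + 3*R)
C(b) = 36 + 2*b² + 3*b (C(b) = (b² + b*b) + (36 + 3*b) = (b² + b²) + (36 + 3*b) = 2*b² + (36 + 3*b) = 36 + 2*b² + 3*b)
-C(17) = -(36 + 2*17² + 3*17) = -(36 + 2*289 + 51) = -(36 + 578 + 51) = -1*665 = -665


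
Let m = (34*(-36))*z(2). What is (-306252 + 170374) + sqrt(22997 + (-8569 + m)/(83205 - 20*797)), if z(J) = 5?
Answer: -135878 + 2*sqrt(26012695844685)/67265 ≈ -1.3573e+5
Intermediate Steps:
m = -6120 (m = (34*(-36))*5 = -1224*5 = -6120)
(-306252 + 170374) + sqrt(22997 + (-8569 + m)/(83205 - 20*797)) = (-306252 + 170374) + sqrt(22997 + (-8569 - 6120)/(83205 - 20*797)) = -135878 + sqrt(22997 - 14689/(83205 - 15940)) = -135878 + sqrt(22997 - 14689/67265) = -135878 + sqrt(1546878516/67265) = -135878 + 2*sqrt(26012695844685)/67265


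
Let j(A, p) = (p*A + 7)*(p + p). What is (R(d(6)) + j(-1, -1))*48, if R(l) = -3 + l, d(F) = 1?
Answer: -864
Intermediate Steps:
j(A, p) = 2*p*(7 + A*p) (j(A, p) = (A*p + 7)*(2*p) = (7 + A*p)*(2*p) = 2*p*(7 + A*p))
(R(d(6)) + j(-1, -1))*48 = ((-3 + 1) + 2*(-1)*(7 - 1*(-1)))*48 = (-2 + 2*(-1)*(7 + 1))*48 = (-2 + 2*(-1)*8)*48 = (-2 - 16)*48 = -18*48 = -864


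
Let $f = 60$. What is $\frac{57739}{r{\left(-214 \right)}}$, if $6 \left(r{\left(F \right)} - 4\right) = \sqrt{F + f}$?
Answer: $\frac{4157208}{365} - \frac{173217 i \sqrt{154}}{365} \approx 11390.0 - 5889.2 i$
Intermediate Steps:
$r{\left(F \right)} = 4 + \frac{\sqrt{60 + F}}{6}$ ($r{\left(F \right)} = 4 + \frac{\sqrt{F + 60}}{6} = 4 + \frac{\sqrt{60 + F}}{6}$)
$\frac{57739}{r{\left(-214 \right)}} = \frac{57739}{4 + \frac{\sqrt{60 - 214}}{6}} = \frac{57739}{4 + \frac{\sqrt{-154}}{6}} = \frac{57739}{4 + \frac{i \sqrt{154}}{6}}$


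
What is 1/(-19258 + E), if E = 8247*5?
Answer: 1/21977 ≈ 4.5502e-5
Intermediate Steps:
E = 41235
1/(-19258 + E) = 1/(-19258 + 41235) = 1/21977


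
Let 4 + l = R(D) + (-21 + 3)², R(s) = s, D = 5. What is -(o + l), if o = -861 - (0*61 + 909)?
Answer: 1445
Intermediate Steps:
o = -1770 (o = -861 - (0 + 909) = -861 - 1*909 = -861 - 909 = -1770)
l = 325 (l = -4 + (5 + (-21 + 3)²) = -4 + (5 + (-18)²) = -4 + (5 + 324) = -4 + 329 = 325)
-(o + l) = -(-1770 + 325) = -1*(-1445) = 1445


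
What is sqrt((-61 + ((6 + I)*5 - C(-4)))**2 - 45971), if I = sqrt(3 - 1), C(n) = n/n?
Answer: I*sqrt(44897 + 320*sqrt(2)) ≈ 212.95*I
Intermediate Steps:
C(n) = 1
I = sqrt(2) ≈ 1.4142
sqrt((-61 + ((6 + I)*5 - C(-4)))**2 - 45971) = sqrt((-61 + ((6 + sqrt(2))*5 - 1*1))**2 - 45971) = sqrt((-61 + ((30 + 5*sqrt(2)) - 1))**2 - 45971) = sqrt((-61 + (29 + 5*sqrt(2)))**2 - 45971) = sqrt((-32 + 5*sqrt(2))**2 - 45971) = sqrt(-45971 + (-32 + 5*sqrt(2))**2)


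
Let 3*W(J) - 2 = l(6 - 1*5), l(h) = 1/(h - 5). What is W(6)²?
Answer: 49/144 ≈ 0.34028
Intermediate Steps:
l(h) = 1/(-5 + h)
W(J) = 7/12 (W(J) = ⅔ + 1/(3*(-5 + (6 - 1*5))) = ⅔ + 1/(3*(-5 + (6 - 5))) = ⅔ + 1/(3*(-5 + 1)) = ⅔ + (⅓)/(-4) = ⅔ + (⅓)*(-¼) = ⅔ - 1/12 = 7/12)
W(6)² = (7/12)² = 49/144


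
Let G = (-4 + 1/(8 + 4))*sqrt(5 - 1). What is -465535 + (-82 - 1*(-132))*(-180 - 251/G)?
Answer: -22227845/47 ≈ -4.7293e+5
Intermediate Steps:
G = -47/6 (G = (-4 + 1/12)*sqrt(4) = (-4 + 1/12)*2 = -47/12*2 = -47/6 ≈ -7.8333)
-465535 + (-82 - 1*(-132))*(-180 - 251/G) = -465535 + (-82 - 1*(-132))*(-180 - 251/(-47/6)) = -465535 + (-82 + 132)*(-180 - 251*(-6/47)) = -465535 + 50*(-180 + 1506/47) = -465535 + 50*(-6954/47) = -465535 - 347700/47 = -22227845/47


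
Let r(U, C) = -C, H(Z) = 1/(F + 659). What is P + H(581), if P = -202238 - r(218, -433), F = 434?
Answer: -221519402/1093 ≈ -2.0267e+5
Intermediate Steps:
H(Z) = 1/1093 (H(Z) = 1/(434 + 659) = 1/1093)
P = -202671 (P = -202238 - (-1)*(-433) = -202238 - 1*433 = -202238 - 433 = -202671)
P + H(581) = -202671 + 1/1093 = -221519402/1093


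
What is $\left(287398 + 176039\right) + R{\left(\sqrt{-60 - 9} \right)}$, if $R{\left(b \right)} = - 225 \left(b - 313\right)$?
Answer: $533862 - 225 i \sqrt{69} \approx 5.3386 \cdot 10^{5} - 1869.0 i$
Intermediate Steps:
$R{\left(b \right)} = 70425 - 225 b$ ($R{\left(b \right)} = - 225 \left(-313 + b\right) = 70425 - 225 b$)
$\left(287398 + 176039\right) + R{\left(\sqrt{-60 - 9} \right)} = \left(287398 + 176039\right) + \left(70425 - 225 \sqrt{-60 - 9}\right) = 463437 + \left(70425 - 225 \sqrt{-69}\right) = 463437 + \left(70425 - 225 i \sqrt{69}\right) = 533862 - 225 i \sqrt{69}$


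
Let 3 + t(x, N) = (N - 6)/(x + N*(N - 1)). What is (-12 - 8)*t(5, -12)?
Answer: 10020/161 ≈ 62.236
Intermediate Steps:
t(x, N) = -3 + (-6 + N)/(x + N*(-1 + N)) (t(x, N) = -3 + (N - 6)/(x + N*(N - 1)) = -3 + (-6 + N)/(x + N*(-1 + N)))
(-12 - 8)*t(5, -12) = (-12 - 8)*((-6 - 3*5 - 3*(-12)² + 4*(-12))/(5 + (-12)² - 1*(-12))) = -20*(-6 - 15 - 3*144 - 48)/(5 + 144 + 12) = -20*(-6 - 15 - 432 - 48)/161 = -20*(-501)/161 = -20*(-501/161) = 10020/161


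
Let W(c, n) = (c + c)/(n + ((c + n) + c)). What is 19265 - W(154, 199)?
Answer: 6800391/353 ≈ 19265.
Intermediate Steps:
W(c, n) = 2*c/(2*c + 2*n) (W(c, n) = (2*c)/(n + (n + 2*c)) = (2*c)/(2*c + 2*n) = 2*c/(2*c + 2*n))
19265 - W(154, 199) = 19265 - 154/(154 + 199) = 19265 - 154/353 = 6800391/353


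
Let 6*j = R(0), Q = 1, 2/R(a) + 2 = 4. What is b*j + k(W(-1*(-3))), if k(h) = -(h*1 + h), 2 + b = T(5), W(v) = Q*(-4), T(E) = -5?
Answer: 41/6 ≈ 6.8333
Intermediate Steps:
R(a) = 1 (R(a) = 2/(-2 + 4) = 2/2 = 2*(½) = 1)
W(v) = -4 (W(v) = 1*(-4) = -4)
b = -7 (b = -2 - 5 = -7)
j = ⅙ (j = (⅙)*1 = ⅙ ≈ 0.16667)
k(h) = -2*h (k(h) = -(h + h) = -2*h)
b*j + k(W(-1*(-3))) = -7*⅙ - 2*(-4) = -7/6 + 8 = 41/6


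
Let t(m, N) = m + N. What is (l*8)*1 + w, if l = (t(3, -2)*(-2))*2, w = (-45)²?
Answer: 1993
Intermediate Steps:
w = 2025
t(m, N) = N + m
l = -4 (l = ((-2 + 3)*(-2))*2 = (1*(-2))*2 = -2*2 = -4)
(l*8)*1 + w = -4*8*1 + 2025 = -32*1 + 2025 = -32 + 2025 = 1993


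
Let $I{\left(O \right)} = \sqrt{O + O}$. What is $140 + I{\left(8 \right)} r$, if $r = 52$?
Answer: $348$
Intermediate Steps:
$I{\left(O \right)} = \sqrt{2} \sqrt{O}$ ($I{\left(O \right)} = \sqrt{2 O} = \sqrt{2} \sqrt{O}$)
$140 + I{\left(8 \right)} r = 140 + \sqrt{2} \sqrt{8} \cdot 52 = 140 + \sqrt{2} \cdot 2 \sqrt{2} \cdot 52 = 140 + 4 \cdot 52 = 140 + 208 = 348$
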